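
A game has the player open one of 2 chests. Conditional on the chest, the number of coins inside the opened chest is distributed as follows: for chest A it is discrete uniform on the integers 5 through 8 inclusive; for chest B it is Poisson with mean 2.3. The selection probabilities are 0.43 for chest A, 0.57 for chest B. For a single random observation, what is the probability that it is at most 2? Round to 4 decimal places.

0.3397

Conditional on each chest, P(X ≤ 2): A: 0; B: 0.596039.
By total probability, P(X ≤ 2) = 0.43·0 + 0.57·0.596039 = 0.339742.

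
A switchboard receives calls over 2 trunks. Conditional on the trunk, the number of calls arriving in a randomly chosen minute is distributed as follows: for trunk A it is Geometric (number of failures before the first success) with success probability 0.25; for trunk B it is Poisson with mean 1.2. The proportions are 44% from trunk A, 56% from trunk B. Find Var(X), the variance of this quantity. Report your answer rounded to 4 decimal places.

Per component, A: μ=3, E[X²]=21; B: μ=1.2, E[X²]=2.64.
E[X] = 0.44·3 + 0.56·1.2 = 1.992.
E[X²] = 0.44·21 + 0.56·2.64 = 10.7184.
Var(X) = E[X²] − (E[X])² = 10.7184 − 3.96806 = 6.75034.

6.7503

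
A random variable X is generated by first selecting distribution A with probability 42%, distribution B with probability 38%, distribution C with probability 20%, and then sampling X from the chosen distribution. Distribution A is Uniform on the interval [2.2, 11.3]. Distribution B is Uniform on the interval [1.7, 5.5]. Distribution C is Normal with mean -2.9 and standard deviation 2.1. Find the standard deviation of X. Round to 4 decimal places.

Per component, A: μ=6.75, E[X²]=52.4633; B: μ=3.6, E[X²]=14.1633; C: μ=-2.9, E[X²]=12.82.
E[X] = 0.42·6.75 + 0.38·3.6 + 0.2·-2.9 = 3.623.
E[X²] = 0.42·52.4633 + 0.38·14.1633 + 0.2·12.82 = 29.9807.
Var(X) = E[X²] − (E[X])² = 29.9807 − 13.1261 = 16.8545.
SD(X) = √16.8545 = 4.10543.

4.1054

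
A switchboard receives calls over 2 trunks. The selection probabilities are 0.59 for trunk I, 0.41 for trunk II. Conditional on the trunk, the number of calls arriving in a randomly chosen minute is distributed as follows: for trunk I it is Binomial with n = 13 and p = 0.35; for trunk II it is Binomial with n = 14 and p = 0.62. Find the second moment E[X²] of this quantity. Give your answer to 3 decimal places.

46.202

For each component E[X²] = Var + (mean)², giving I: 23.66; II: 78.6408.
Overall E[X²] = 0.59·23.66 + 0.41·78.6408 = 46.2021.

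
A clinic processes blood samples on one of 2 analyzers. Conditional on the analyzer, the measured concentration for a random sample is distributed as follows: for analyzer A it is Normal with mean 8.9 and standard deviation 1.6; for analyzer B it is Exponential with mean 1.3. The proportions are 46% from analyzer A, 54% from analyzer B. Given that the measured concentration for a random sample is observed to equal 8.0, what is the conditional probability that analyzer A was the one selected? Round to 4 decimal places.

0.9911

Likelihoods f(8.0 | ·): A: 0.212855; B: 0.00163484.
Posterior ∝ prior × likelihood. Numerator for A: 0.46·0.212855 = 0.0979132.
Normalizing constant: 0.46·0.212855 + 0.54·0.00163484 = 0.098796.
P(A | observation) = 0.0979132 / 0.098796 = 0.991064.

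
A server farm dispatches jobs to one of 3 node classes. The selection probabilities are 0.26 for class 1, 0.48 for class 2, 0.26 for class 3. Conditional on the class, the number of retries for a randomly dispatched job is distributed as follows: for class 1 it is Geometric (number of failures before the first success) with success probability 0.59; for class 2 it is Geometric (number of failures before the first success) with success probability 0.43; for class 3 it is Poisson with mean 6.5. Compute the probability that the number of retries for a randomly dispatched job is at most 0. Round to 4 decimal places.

Conditional on each class, P(X ≤ 0): 1: 0.59; 2: 0.43; 3: 0.00150344.
By total probability, P(X ≤ 0) = 0.26·0.59 + 0.48·0.43 + 0.26·0.00150344 = 0.360191.

0.3602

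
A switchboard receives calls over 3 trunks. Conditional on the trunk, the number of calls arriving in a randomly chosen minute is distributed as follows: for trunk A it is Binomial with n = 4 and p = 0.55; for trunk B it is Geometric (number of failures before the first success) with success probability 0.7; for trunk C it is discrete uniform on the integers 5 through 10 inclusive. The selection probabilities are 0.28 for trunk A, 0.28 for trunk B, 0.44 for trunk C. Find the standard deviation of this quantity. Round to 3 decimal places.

3.406

Per component, A: μ=2.2, E[X²]=5.83; B: μ=0.428571, E[X²]=0.795918; C: μ=7.5, E[X²]=59.1667.
E[X] = 0.28·2.2 + 0.28·0.428571 + 0.44·7.5 = 4.036.
E[X²] = 0.28·5.83 + 0.28·0.795918 + 0.44·59.1667 = 27.8886.
Var(X) = E[X²] − (E[X])² = 27.8886 − 16.2893 = 11.5993.
SD(X) = √11.5993 = 3.40577.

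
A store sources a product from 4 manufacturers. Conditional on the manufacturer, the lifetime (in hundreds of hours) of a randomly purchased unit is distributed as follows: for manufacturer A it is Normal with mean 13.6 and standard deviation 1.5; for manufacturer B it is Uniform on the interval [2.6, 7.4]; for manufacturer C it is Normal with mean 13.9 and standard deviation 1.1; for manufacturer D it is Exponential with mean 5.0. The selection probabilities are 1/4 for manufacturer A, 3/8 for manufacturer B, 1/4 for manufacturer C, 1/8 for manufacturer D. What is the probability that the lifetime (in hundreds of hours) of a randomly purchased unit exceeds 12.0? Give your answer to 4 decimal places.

Conditional on each manufacturer, P(X > 12.0): A: 0.856939; B: 0; C: 0.957941; D: 0.090718.
By total probability, P(X > 12.0) = 0.25·0.856939 + 0.375·0 + 0.25·0.957941 + 0.125·0.090718 = 0.46506.

0.4651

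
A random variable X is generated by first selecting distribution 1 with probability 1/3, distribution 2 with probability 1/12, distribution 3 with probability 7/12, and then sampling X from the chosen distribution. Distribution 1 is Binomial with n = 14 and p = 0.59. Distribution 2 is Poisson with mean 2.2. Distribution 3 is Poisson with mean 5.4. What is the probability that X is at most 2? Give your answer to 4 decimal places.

Conditional on each component, P(X ≤ 2): 1: 0.000794952; 2: 0.622714; 3: 0.0947579.
By total probability, P(X ≤ 2) = 0.333333·0.000794952 + 0.0833333·0.622714 + 0.583333·0.0947579 = 0.107433.

0.1074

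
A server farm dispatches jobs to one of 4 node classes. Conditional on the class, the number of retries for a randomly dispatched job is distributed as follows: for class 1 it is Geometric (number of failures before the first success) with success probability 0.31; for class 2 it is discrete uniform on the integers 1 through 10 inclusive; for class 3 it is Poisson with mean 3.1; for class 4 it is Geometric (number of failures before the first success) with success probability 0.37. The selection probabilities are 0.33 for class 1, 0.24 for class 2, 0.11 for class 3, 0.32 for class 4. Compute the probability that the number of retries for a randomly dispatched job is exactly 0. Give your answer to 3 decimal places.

0.226

Conditional on each class, P(X = 0): 1: 0.31; 2: 0; 3: 0.0450492; 4: 0.37.
By total probability, P(X = 0) = 0.33·0.31 + 0.24·0 + 0.11·0.0450492 + 0.32·0.37 = 0.225655.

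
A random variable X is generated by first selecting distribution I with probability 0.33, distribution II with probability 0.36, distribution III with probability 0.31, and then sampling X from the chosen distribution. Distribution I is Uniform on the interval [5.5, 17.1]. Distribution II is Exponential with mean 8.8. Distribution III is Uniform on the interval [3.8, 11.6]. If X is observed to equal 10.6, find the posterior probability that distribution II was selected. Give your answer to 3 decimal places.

0.152

Likelihoods f(10.6 | ·): I: 0.0862069; II: 0.0340714; III: 0.128205.
Posterior ∝ prior × likelihood. Numerator for II: 0.36·0.0340714 = 0.0122657.
Normalizing constant: 0.33·0.0862069 + 0.36·0.0340714 + 0.31·0.128205 = 0.0804576.
P(II | observation) = 0.0122657 / 0.0804576 = 0.152449.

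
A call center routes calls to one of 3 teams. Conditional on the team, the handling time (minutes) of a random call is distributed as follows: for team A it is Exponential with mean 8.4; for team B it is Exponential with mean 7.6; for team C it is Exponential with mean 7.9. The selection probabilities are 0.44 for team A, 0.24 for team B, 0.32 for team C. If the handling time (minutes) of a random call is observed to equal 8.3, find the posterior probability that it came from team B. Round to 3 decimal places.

0.239

Likelihoods f(8.3 | ·): A: 0.0443197; B: 0.044146; C: 0.0442679.
Posterior ∝ prior × likelihood. Numerator for B: 0.24·0.044146 = 0.010595.
Normalizing constant: 0.44·0.0443197 + 0.24·0.044146 + 0.32·0.0442679 = 0.0442614.
P(B | observation) = 0.010595 / 0.0442614 = 0.239374.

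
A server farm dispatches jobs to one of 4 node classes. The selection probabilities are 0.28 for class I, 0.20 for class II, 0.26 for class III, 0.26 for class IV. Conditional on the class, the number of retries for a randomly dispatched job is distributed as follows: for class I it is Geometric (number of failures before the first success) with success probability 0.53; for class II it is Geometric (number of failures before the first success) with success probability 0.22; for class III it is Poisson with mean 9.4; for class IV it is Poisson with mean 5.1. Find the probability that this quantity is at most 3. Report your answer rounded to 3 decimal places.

Conditional on each class, P(X ≤ 3): I: 0.951203; II: 0.629849; III: 0.0159666; IV: 0.251268.
By total probability, P(X ≤ 3) = 0.28·0.951203 + 0.2·0.629849 + 0.26·0.0159666 + 0.26·0.251268 = 0.461788.

0.462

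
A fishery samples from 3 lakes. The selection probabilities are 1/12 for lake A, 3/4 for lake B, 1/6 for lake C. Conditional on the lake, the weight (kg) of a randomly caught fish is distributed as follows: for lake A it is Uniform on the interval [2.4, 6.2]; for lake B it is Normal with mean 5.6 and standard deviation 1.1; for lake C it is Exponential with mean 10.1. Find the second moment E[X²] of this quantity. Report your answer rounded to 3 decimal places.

For each component E[X²] = Var + (mean)², giving A: 19.6933; B: 32.57; C: 204.02.
Overall E[X²] = 0.0833333·19.6933 + 0.75·32.57 + 0.166667·204.02 = 60.0719.

60.072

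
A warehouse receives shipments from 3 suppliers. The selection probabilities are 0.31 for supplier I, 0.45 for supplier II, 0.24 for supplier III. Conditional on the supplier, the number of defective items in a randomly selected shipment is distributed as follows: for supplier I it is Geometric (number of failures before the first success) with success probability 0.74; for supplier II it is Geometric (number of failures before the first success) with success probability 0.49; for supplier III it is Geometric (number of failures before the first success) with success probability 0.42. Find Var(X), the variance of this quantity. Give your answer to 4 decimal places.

Per component, I: μ=0.351351, E[X²]=0.598247; II: μ=1.04082, E[X²]=3.20741; III: μ=1.38095, E[X²]=5.19501.
E[X] = 0.31·0.351351 + 0.45·1.04082 + 0.24·1.38095 = 0.908715.
E[X²] = 0.31·0.598247 + 0.45·3.20741 + 0.24·5.19501 = 2.8756.
Var(X) = E[X²] − (E[X])² = 2.8756 − 0.825763 = 2.04983.

2.0498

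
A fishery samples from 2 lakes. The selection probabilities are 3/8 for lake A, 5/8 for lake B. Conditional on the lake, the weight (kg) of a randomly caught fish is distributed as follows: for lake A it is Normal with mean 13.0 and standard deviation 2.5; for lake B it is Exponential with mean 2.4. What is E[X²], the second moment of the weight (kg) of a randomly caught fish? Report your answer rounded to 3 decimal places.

72.919

For each component E[X²] = Var + (mean)², giving A: 175.25; B: 11.52.
Overall E[X²] = 0.375·175.25 + 0.625·11.52 = 72.9188.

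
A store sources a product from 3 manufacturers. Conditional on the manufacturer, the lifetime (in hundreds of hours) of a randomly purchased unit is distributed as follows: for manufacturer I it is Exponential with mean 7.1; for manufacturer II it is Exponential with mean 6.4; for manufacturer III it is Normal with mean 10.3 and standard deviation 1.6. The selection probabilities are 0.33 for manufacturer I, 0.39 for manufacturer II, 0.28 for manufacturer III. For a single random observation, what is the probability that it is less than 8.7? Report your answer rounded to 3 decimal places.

0.567

Conditional on each manufacturer, P(X < 8.7): I: 0.706346; II: 0.743179; III: 0.158655.
By total probability, P(X < 8.7) = 0.33·0.706346 + 0.39·0.743179 + 0.28·0.158655 = 0.567357.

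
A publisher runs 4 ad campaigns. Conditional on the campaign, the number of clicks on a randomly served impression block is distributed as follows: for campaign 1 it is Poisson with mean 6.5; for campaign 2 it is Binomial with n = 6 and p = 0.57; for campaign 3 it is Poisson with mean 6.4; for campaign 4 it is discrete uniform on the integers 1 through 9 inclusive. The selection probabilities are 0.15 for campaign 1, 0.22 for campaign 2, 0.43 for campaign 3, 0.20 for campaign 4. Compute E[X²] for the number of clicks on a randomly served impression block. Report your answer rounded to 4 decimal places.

For each component E[X²] = Var + (mean)², giving 1: 48.75; 2: 13.167; 3: 47.36; 4: 31.6667.
Overall E[X²] = 0.15·48.75 + 0.22·13.167 + 0.43·47.36 + 0.2·31.6667 = 36.9074.

36.9074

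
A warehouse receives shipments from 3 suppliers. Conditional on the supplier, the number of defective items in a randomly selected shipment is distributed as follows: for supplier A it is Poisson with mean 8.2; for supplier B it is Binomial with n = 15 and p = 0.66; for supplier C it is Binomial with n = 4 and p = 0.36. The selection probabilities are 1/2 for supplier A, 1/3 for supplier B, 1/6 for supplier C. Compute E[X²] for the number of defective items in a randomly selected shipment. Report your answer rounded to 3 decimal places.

For each component E[X²] = Var + (mean)², giving A: 75.44; B: 101.376; C: 2.9952.
Overall E[X²] = 0.5·75.44 + 0.333333·101.376 + 0.166667·2.9952 = 72.0112.

72.011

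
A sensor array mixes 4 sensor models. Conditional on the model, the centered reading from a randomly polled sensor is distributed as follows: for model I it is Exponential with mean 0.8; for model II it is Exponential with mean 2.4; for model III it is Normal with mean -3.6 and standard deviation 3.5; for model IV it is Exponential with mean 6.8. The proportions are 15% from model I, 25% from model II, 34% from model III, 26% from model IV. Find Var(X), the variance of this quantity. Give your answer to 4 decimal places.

34.0905

Per component, I: μ=0.8, E[X²]=1.28; II: μ=2.4, E[X²]=11.52; III: μ=-3.6, E[X²]=25.21; IV: μ=6.8, E[X²]=92.48.
E[X] = 0.15·0.8 + 0.25·2.4 + 0.34·-3.6 + 0.26·6.8 = 1.264.
E[X²] = 0.15·1.28 + 0.25·11.52 + 0.34·25.21 + 0.26·92.48 = 35.6882.
Var(X) = E[X²] − (E[X])² = 35.6882 − 1.5977 = 34.0905.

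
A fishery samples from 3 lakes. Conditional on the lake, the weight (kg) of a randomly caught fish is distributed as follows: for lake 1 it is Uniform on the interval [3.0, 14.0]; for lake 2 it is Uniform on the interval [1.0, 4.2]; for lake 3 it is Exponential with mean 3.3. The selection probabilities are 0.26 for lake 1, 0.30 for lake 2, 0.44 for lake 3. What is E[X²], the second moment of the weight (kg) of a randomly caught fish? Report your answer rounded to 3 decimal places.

33.274

For each component E[X²] = Var + (mean)², giving 1: 82.3333; 2: 7.61333; 3: 21.78.
Overall E[X²] = 0.26·82.3333 + 0.3·7.61333 + 0.44·21.78 = 33.2739.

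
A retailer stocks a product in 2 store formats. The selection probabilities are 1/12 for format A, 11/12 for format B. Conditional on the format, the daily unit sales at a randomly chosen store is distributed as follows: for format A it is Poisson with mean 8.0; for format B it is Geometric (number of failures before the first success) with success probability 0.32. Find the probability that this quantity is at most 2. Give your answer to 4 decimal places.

0.6296

Conditional on each format, P(X ≤ 2): A: 0.013754; B: 0.685568.
By total probability, P(X ≤ 2) = 0.0833333·0.013754 + 0.916667·0.685568 = 0.629583.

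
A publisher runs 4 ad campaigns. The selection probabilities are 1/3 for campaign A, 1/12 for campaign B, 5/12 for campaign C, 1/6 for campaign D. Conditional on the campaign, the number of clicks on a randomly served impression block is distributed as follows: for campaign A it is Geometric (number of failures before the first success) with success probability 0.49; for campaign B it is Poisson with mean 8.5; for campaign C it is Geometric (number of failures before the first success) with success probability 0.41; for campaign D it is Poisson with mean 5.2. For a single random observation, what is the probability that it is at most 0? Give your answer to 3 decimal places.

0.335

Conditional on each campaign, P(X ≤ 0): A: 0.49; B: 0.000203468; C: 0.41; D: 0.00551656.
By total probability, P(X ≤ 0) = 0.333333·0.49 + 0.0833333·0.000203468 + 0.416667·0.41 + 0.166667·0.00551656 = 0.335103.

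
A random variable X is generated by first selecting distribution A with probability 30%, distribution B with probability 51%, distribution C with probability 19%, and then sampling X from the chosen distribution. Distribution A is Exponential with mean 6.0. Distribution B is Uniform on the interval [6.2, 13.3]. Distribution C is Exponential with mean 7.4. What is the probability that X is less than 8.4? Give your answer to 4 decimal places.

Conditional on each component, P(X < 8.4): A: 0.753403; B: 0.309859; C: 0.678621.
By total probability, P(X < 8.4) = 0.3·0.753403 + 0.51·0.309859 + 0.19·0.678621 = 0.512987.

0.5130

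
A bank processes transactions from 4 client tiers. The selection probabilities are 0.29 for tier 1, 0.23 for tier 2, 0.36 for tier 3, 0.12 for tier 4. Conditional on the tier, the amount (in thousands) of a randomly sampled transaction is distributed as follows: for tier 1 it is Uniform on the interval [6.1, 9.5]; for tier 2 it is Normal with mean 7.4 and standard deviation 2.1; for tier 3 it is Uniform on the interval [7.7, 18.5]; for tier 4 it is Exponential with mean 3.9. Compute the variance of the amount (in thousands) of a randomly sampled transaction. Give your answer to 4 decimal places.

Per component, 1: μ=7.8, E[X²]=61.8033; 2: μ=7.4, E[X²]=59.17; 3: μ=13.1, E[X²]=181.33; 4: μ=3.9, E[X²]=30.42.
E[X] = 0.29·7.8 + 0.23·7.4 + 0.36·13.1 + 0.12·3.9 = 9.148.
E[X²] = 0.29·61.8033 + 0.23·59.17 + 0.36·181.33 + 0.12·30.42 = 100.461.
Var(X) = E[X²] − (E[X])² = 100.461 − 83.6859 = 16.7754.

16.7754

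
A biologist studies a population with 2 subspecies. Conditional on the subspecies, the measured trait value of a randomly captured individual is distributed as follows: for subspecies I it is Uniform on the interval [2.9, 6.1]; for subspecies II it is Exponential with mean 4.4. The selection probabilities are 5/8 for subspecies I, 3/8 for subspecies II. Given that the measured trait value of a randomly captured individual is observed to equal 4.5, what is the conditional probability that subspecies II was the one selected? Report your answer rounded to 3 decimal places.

Likelihoods f(4.5 | ·): I: 0.3125; II: 0.0817302.
Posterior ∝ prior × likelihood. Numerator for II: 0.375·0.0817302 = 0.0306488.
Normalizing constant: 0.625·0.3125 + 0.375·0.0817302 = 0.225961.
P(II | observation) = 0.0306488 / 0.225961 = 0.135637.

0.136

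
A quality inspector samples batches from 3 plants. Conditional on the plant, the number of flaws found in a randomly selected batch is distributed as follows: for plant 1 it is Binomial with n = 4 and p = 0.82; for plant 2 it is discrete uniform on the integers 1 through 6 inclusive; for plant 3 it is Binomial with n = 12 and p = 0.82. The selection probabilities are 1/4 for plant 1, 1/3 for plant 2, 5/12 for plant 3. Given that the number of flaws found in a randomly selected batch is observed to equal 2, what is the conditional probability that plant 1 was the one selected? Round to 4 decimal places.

0.3704

Likelihoods P(X=2 | ·): 1: 0.130715; 2: 0.166667; 3: 1.58452e-06.
Posterior ∝ prior × likelihood. Numerator for 1: 0.25·0.130715 = 0.0326786.
Normalizing constant: 0.25·0.130715 + 0.333333·0.166667 + 0.416667·1.58452e-06 = 0.0882349.
P(1 | observation) = 0.0326786 / 0.0882349 = 0.37036.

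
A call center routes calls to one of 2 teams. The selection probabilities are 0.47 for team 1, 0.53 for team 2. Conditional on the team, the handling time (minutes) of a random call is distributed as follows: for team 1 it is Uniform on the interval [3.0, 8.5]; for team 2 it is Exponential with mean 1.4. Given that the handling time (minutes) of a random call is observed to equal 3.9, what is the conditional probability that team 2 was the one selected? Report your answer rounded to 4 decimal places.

Likelihoods f(3.9 | ·): 1: 0.181818; 2: 0.0440607.
Posterior ∝ prior × likelihood. Numerator for 2: 0.53·0.0440607 = 0.0233522.
Normalizing constant: 0.47·0.181818 + 0.53·0.0440607 = 0.108807.
P(2 | observation) = 0.0233522 / 0.108807 = 0.214621.

0.2146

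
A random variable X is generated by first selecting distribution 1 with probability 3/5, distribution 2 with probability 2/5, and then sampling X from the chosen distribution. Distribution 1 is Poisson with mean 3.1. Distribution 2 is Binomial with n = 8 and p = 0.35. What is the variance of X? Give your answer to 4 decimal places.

2.6096

Per component, 1: μ=3.1, E[X²]=12.71; 2: μ=2.8, E[X²]=9.66.
E[X] = 0.6·3.1 + 0.4·2.8 = 2.98.
E[X²] = 0.6·12.71 + 0.4·9.66 = 11.49.
Var(X) = E[X²] − (E[X])² = 11.49 − 8.8804 = 2.6096.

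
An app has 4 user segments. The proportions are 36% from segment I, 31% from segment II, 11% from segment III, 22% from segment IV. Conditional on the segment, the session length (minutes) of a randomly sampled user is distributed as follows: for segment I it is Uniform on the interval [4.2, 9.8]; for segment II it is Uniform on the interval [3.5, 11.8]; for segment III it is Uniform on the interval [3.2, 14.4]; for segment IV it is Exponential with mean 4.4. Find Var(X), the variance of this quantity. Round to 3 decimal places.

Per component, I: μ=7, E[X²]=51.6133; II: μ=7.65, E[X²]=64.2633; III: μ=8.8, E[X²]=87.8933; IV: μ=4.4, E[X²]=38.72.
E[X] = 0.36·7 + 0.31·7.65 + 0.11·8.8 + 0.22·4.4 = 6.8275.
E[X²] = 0.36·51.6133 + 0.31·64.2633 + 0.11·87.8933 + 0.22·38.72 = 56.6891.
Var(X) = E[X²] − (E[X])² = 56.6891 − 46.6148 = 10.0743.

10.074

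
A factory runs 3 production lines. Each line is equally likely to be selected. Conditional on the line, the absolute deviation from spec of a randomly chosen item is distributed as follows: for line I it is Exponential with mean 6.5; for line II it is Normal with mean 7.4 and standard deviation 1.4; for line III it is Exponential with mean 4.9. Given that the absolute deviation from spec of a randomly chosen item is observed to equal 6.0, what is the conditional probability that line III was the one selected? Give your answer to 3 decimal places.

Likelihoods f(6.0 | ·): I: 0.0611223; II: 0.172836; III: 0.0599811.
Posterior ∝ prior × likelihood. Numerator for III: 0.333333·0.0599811 = 0.0199937.
Normalizing constant: 0.333333·0.0611223 + 0.333333·0.172836 + 0.333333·0.0599811 = 0.0979799.
P(III | observation) = 0.0199937 / 0.0979799 = 0.204059.

0.204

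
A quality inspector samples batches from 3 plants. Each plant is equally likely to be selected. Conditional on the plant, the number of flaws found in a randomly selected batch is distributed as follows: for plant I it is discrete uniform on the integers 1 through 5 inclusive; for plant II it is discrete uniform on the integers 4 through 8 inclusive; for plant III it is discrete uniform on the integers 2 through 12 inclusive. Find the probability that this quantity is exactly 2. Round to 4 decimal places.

Conditional on each plant, P(X = 2): I: 0.2; II: 0; III: 0.0909091.
By total probability, P(X = 2) = 0.333333·0.2 + 0.333333·0 + 0.333333·0.0909091 = 0.0969697.

0.0970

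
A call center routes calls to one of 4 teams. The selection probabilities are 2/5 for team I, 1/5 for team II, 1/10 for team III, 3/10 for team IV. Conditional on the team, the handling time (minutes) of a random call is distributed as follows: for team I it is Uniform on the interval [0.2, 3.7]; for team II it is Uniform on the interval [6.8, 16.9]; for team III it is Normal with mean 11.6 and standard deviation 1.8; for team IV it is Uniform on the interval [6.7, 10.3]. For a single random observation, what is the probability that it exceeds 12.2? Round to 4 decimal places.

Conditional on each team, P(X > 12.2): I: 0; II: 0.465347; III: 0.369441; IV: 0.
By total probability, P(X > 12.2) = 0.4·0 + 0.2·0.465347 + 0.1·0.369441 + 0.3·0 = 0.130013.

0.1300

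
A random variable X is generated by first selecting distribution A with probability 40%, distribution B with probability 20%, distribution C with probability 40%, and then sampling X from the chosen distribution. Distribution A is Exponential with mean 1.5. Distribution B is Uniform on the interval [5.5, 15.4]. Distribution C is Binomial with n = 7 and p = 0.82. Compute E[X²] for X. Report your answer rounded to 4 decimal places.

For each component E[X²] = Var + (mean)², giving A: 4.5; B: 117.37; C: 33.9808.
Overall E[X²] = 0.4·4.5 + 0.2·117.37 + 0.4·33.9808 = 38.8663.

38.8663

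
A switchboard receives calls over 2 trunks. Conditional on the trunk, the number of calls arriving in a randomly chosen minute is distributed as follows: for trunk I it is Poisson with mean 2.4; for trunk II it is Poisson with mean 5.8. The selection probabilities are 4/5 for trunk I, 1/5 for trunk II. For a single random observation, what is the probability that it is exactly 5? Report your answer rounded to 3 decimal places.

Conditional on each trunk, P(X = 5): I: 0.0601961; II: 0.165596.
By total probability, P(X = 5) = 0.8·0.0601961 + 0.2·0.165596 = 0.0812761.

0.081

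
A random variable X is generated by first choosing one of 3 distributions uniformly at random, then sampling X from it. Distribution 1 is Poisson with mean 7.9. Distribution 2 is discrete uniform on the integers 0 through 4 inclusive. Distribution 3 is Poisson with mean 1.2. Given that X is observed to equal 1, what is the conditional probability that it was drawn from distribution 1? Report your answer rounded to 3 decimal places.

0.005

Likelihoods P(X=1 | ·): 1: 0.00292887; 2: 0.2; 3: 0.361433.
Posterior ∝ prior × likelihood. Numerator for 1: 0.333333·0.00292887 = 0.000976291.
Normalizing constant: 0.333333·0.00292887 + 0.333333·0.2 + 0.333333·0.361433 = 0.188121.
P(1 | observation) = 0.000976291 / 0.188121 = 0.00518971.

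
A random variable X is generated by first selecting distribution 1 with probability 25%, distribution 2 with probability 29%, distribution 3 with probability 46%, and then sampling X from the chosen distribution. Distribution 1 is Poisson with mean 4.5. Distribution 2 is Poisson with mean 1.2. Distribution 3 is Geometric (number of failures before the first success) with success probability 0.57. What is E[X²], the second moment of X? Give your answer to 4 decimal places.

7.8237

For each component E[X²] = Var + (mean)², giving 1: 24.75; 2: 2.64; 3: 1.89258.
Overall E[X²] = 0.25·24.75 + 0.29·2.64 + 0.46·1.89258 = 7.82369.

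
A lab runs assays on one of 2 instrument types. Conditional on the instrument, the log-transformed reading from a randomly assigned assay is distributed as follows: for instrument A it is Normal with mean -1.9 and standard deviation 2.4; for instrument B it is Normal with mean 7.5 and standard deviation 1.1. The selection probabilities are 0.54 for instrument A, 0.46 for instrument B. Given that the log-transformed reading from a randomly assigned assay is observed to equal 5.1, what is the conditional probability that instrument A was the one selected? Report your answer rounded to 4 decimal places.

0.0763

Likelihoods f(5.1 | ·): A: 0.00236287; B: 0.0335602.
Posterior ∝ prior × likelihood. Numerator for A: 0.54·0.00236287 = 0.00127595.
Normalizing constant: 0.54·0.00236287 + 0.46·0.0335602 = 0.0167136.
P(A | observation) = 0.00127595 / 0.0167136 = 0.0763417.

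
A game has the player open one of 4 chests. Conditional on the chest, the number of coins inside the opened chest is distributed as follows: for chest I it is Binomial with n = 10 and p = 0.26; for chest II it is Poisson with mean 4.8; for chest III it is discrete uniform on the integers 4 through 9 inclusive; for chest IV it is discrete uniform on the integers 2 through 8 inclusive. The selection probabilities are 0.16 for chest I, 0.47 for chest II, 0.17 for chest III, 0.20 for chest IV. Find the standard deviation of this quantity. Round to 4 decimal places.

2.2656

Per component, I: μ=2.6, E[X²]=8.684; II: μ=4.8, E[X²]=27.84; III: μ=6.5, E[X²]=45.1667; IV: μ=5, E[X²]=29.
E[X] = 0.16·2.6 + 0.47·4.8 + 0.17·6.5 + 0.2·5 = 4.777.
E[X²] = 0.16·8.684 + 0.47·27.84 + 0.17·45.1667 + 0.2·29 = 27.9526.
Var(X) = E[X²] − (E[X])² = 27.9526 − 22.8197 = 5.13284.
SD(X) = √5.13284 = 2.26558.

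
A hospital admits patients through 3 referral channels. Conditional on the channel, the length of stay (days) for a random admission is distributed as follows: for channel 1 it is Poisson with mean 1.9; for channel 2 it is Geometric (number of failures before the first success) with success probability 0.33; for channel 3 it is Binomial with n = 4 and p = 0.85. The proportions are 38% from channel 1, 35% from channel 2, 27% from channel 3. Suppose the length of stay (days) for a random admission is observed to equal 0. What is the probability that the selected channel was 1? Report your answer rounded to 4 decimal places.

Likelihoods P(X=0 | ·): 1: 0.149569; 2: 0.33; 3: 0.00050625.
Posterior ∝ prior × likelihood. Numerator for 1: 0.38·0.149569 = 0.0568361.
Normalizing constant: 0.38·0.149569 + 0.35·0.33 + 0.27·0.00050625 = 0.172473.
P(1 | observation) = 0.0568361 / 0.172473 = 0.329537.

0.3295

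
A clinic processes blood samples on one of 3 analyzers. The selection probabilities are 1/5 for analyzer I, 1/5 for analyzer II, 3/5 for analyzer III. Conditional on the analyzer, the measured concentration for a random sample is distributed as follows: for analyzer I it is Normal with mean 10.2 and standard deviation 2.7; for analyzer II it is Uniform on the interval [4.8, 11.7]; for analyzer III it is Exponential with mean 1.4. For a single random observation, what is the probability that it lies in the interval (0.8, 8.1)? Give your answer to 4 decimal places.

0.4763

Conditional on each analyzer, P(0.8 < X < 8.1): I: 0.218101; II: 0.478261; III: 0.561647.
By total probability, P(0.8 < X < 8.1) = 0.2·0.218101 + 0.2·0.478261 + 0.6·0.561647 = 0.476261.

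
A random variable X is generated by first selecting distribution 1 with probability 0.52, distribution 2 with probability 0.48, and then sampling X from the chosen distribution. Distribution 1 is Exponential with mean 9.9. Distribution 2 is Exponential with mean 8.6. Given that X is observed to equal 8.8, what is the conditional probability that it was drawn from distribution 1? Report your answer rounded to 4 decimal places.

0.5184

Likelihoods f(8.8 | ·): 1: 0.0415265; 2: 0.0417934.
Posterior ∝ prior × likelihood. Numerator for 1: 0.52·0.0415265 = 0.0215938.
Normalizing constant: 0.52·0.0415265 + 0.48·0.0417934 = 0.0416546.
P(1 | observation) = 0.0215938 / 0.0416546 = 0.518401.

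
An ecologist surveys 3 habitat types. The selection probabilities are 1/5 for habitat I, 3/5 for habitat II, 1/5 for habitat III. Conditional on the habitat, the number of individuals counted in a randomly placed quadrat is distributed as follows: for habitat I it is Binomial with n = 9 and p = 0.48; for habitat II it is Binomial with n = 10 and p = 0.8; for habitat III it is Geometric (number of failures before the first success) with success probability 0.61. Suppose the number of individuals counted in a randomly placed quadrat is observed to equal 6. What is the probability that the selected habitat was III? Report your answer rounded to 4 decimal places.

0.0052

Likelihoods P(X=6 | ·): I: 0.144456; II: 0.0880804; III: 0.00214643.
Posterior ∝ prior × likelihood. Numerator for III: 0.2·0.00214643 = 0.000429287.
Normalizing constant: 0.2·0.144456 + 0.6·0.0880804 + 0.2·0.00214643 = 0.0821688.
P(III | observation) = 0.000429287 / 0.0821688 = 0.00522445.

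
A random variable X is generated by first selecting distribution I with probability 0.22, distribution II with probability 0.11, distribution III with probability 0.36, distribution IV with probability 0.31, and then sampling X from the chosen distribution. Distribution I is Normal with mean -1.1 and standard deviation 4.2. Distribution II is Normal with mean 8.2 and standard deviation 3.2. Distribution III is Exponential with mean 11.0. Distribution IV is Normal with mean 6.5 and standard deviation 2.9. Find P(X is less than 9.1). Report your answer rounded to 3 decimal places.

0.741

Conditional on each component, P(X < 9.1): I: 0.992421; II: 0.610741; III: 0.56276; IV: 0.815021.
By total probability, P(X < 9.1) = 0.22·0.992421 + 0.11·0.610741 + 0.36·0.56276 + 0.31·0.815021 = 0.740764.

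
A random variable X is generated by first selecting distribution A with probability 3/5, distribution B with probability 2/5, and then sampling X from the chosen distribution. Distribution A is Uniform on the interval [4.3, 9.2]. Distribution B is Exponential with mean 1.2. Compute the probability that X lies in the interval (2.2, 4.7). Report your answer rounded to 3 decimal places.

0.105

Conditional on each component, P(2.2 < X < 4.7): A: 0.0816327; B: 0.139972.
By total probability, P(2.2 < X < 4.7) = 0.6·0.0816327 + 0.4·0.139972 = 0.104969.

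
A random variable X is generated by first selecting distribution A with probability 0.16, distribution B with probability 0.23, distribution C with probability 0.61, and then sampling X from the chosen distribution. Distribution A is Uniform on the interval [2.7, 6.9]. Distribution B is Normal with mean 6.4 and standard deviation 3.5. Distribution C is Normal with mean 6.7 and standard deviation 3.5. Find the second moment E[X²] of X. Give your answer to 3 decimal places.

51.015

For each component E[X²] = Var + (mean)², giving A: 24.51; B: 53.21; C: 57.14.
Overall E[X²] = 0.16·24.51 + 0.23·53.21 + 0.61·57.14 = 51.0153.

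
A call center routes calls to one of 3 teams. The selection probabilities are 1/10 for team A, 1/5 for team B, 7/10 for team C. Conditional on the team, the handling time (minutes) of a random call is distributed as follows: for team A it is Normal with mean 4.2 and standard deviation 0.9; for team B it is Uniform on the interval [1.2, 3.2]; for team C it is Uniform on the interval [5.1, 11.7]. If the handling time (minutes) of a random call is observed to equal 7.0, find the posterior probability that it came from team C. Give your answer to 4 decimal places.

0.9967

Likelihoods f(7.0 | ·): A: 0.00350668; B: 0; C: 0.151515.
Posterior ∝ prior × likelihood. Numerator for C: 0.7·0.151515 = 0.106061.
Normalizing constant: 0.1·0.00350668 + 0.2·0 + 0.7·0.151515 = 0.106411.
P(C | observation) = 0.106061 / 0.106411 = 0.996705.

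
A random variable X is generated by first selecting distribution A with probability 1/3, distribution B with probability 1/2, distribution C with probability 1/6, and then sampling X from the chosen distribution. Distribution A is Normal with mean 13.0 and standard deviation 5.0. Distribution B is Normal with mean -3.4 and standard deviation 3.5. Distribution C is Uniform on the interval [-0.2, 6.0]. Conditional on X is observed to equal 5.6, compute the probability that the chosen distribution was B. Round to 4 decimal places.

Likelihoods f(5.6 | ·): A: 0.0266871; B: 0.00417841; C: 0.16129.
Posterior ∝ prior × likelihood. Numerator for B: 0.5·0.00417841 = 0.00208921.
Normalizing constant: 0.333333·0.0266871 + 0.5·0.00417841 + 0.166667·0.16129 = 0.0378666.
P(B | observation) = 0.00208921 / 0.0378666 = 0.0551728.

0.0552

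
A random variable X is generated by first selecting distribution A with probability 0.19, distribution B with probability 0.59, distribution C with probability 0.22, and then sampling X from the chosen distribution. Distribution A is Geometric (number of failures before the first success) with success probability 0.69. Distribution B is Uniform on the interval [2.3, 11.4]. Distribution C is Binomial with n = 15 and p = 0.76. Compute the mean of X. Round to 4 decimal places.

Component means — A: 0.449275; B: 6.85; C: 11.4.
E[X] = 0.19·0.449275 + 0.59·6.85 + 0.22·11.4 = 6.63486.

6.6349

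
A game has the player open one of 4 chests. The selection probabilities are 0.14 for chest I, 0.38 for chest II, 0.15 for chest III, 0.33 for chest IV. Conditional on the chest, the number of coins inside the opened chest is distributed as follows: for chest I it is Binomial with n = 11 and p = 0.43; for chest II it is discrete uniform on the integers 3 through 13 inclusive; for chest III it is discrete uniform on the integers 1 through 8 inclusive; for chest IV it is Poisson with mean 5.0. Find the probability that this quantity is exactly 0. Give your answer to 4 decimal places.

Conditional on each chest, P(X = 0): I: 0.00206359; II: 0; III: 0; IV: 0.00673795.
By total probability, P(X = 0) = 0.14·0.00206359 + 0.38·0 + 0.15·0 + 0.33·0.00673795 = 0.00251243.

0.0025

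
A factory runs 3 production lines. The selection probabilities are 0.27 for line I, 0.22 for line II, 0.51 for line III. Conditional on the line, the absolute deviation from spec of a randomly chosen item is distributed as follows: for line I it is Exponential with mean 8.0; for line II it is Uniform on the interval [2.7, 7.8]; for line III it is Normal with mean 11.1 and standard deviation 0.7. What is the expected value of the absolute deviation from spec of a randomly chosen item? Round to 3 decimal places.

8.976

Component means — I: 8; II: 5.25; III: 11.1.
E[X] = 0.27·8 + 0.22·5.25 + 0.51·11.1 = 8.976.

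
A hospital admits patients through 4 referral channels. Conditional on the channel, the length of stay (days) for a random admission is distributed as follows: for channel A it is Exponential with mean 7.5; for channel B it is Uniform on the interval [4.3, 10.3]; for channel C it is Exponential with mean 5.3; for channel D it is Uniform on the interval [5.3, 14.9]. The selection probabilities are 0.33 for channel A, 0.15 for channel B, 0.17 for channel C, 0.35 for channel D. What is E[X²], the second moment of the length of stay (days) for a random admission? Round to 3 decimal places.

For each component E[X²] = Var + (mean)², giving A: 112.5; B: 56.29; C: 56.18; D: 109.69.
Overall E[X²] = 0.33·112.5 + 0.15·56.29 + 0.17·56.18 + 0.35·109.69 = 93.5106.

93.511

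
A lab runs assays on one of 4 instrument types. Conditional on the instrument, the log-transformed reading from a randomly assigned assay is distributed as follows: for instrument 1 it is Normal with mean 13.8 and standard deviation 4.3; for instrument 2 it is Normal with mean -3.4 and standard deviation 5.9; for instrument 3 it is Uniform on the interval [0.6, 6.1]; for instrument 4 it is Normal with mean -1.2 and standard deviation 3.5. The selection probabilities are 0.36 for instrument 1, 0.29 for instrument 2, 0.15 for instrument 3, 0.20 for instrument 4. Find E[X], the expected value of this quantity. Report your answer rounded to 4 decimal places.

Component means — 1: 13.8; 2: -3.4; 3: 3.35; 4: -1.2.
E[X] = 0.36·13.8 + 0.29·-3.4 + 0.15·3.35 + 0.2·-1.2 = 4.2445.

4.2445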